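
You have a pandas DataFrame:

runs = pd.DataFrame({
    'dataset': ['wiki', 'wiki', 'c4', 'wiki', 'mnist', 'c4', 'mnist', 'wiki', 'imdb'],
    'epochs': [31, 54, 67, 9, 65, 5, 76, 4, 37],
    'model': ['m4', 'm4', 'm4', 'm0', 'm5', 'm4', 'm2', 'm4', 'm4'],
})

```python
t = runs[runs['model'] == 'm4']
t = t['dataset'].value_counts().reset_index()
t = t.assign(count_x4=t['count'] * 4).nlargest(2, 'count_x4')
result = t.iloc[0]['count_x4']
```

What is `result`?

filter rows where model == 'm4':
  dataset  epochs model
0    wiki      31    m4
1    wiki      54    m4
2      c4      67    m4
5      c4       5    m4
7    wiki       4    m4
8    imdb      37    m4
value_counts of dataset:
dataset
wiki    3
c4      2
imdb    1
Name: count, dtype: int64
reset_index():
  dataset  count
0    wiki      3
1      c4      2
2    imdb      1
add column count_x4 = t['count'] * 4:
  dataset  count  count_x4
0    wiki      3        12
1      c4      2         8
2    imdb      1         4
take 2 rows with largest count_x4:
  dataset  count  count_x4
0    wiki      3        12
1      c4      2         8

12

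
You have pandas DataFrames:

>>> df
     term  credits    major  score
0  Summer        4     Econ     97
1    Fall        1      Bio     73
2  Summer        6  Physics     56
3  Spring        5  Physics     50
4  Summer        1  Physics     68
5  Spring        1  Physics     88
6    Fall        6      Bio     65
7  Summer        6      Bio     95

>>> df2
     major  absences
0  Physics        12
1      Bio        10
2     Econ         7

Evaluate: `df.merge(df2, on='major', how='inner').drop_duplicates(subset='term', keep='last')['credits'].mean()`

merge on 'major' (how='inner') → 8 rows:
     term  credits    major  score  absences
0  Summer        4     Econ     97         7
1    Fall        1      Bio     73        10
2  Summer        6  Physics     56        12
3  Spring        5  Physics     50        12
4  Summer        1  Physics     68        12
5  Spring        1  Physics     88        12
6    Fall        6      Bio     65        10
7  Summer        6      Bio     95        10
drop duplicate term (keep=last):
     term  credits    major  score  absences
5  Spring        1  Physics     88        12
6    Fall        6      Bio     65        10
7  Summer        6      Bio     95        10
Taking the mean of column 'credits' gives 4.33333333333.

4.33333333333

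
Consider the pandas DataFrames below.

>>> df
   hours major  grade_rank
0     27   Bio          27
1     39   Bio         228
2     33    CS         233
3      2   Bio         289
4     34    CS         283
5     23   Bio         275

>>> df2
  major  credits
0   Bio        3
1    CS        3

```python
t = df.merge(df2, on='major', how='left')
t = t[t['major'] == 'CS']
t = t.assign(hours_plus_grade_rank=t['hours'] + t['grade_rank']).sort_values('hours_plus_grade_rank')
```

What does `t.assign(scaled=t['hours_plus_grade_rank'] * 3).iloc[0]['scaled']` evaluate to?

798

merge on 'major' (how='left') → 6 rows:
   hours major  grade_rank  credits
0     27   Bio          27        3
1     39   Bio         228        3
2     33    CS         233        3
3      2   Bio         289        3
4     34    CS         283        3
5     23   Bio         275        3
filter rows where major == 'CS':
   hours major  grade_rank  credits
2     33    CS         233        3
4     34    CS         283        3
add column hours_plus_grade_rank = t['hours'] + t['grade_rank']:
   hours major  grade_rank  credits  hours_plus_grade_rank
2     33    CS         233        3                    266
4     34    CS         283        3                    317
sort by hours_plus_grade_rank:
   hours major  grade_rank  credits  hours_plus_grade_rank
2     33    CS         233        3                    266
4     34    CS         283        3                    317
add column scaled = t['hours_plus_grade_rank'] * 3:
   hours major  grade_rank  credits  hours_plus_grade_rank  scaled
2     33    CS         233        3                    266     798
4     34    CS         283        3                    317     951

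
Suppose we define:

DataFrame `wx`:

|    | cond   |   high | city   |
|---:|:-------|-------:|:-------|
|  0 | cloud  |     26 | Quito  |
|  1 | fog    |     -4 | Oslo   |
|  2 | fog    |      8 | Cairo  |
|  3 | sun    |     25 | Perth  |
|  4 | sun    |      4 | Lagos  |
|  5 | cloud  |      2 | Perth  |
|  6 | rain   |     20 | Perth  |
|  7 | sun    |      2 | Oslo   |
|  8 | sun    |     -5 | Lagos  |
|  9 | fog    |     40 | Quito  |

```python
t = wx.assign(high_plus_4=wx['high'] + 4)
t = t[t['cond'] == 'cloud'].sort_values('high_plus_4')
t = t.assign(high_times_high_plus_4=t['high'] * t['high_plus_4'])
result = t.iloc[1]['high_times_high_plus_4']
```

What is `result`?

add column high_plus_4 = wx['high'] + 4:
    cond  high   city  high_plus_4
0  cloud    26  Quito           30
1    fog    -4   Oslo            0
2    fog     8  Cairo           12
3    sun    25  Perth           29
4    sun     4  Lagos            8
5  cloud     2  Perth            6
6   rain    20  Perth           24
7    sun     2   Oslo            6
8    sun    -5  Lagos           -1
9    fog    40  Quito           44
filter rows where cond == 'cloud':
    cond  high   city  high_plus_4
0  cloud    26  Quito           30
5  cloud     2  Perth            6
sort by high_plus_4:
    cond  high   city  high_plus_4
5  cloud     2  Perth            6
0  cloud    26  Quito           30
add column high_times_high_plus_4 = t['high'] * t['high_plus_4']:
    cond  high   city  high_plus_4  high_times_high_plus_4
5  cloud     2  Perth            6                      12
0  cloud    26  Quito           30                     780
Taking the value at position 1, column 'high_times_high_plus_4' gives 780.

780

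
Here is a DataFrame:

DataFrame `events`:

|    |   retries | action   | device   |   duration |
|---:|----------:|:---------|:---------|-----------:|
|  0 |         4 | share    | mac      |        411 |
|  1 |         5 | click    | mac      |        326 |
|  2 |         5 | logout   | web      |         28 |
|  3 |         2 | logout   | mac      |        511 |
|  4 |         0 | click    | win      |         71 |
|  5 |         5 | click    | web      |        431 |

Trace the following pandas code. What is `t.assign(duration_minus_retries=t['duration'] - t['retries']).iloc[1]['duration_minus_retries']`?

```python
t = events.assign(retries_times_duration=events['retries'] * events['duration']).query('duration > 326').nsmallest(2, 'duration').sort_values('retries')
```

add column retries_times_duration = events['retries'] * events['duration']:
   retries  action device  duration  retries_times_duration
0        4   share    mac       411                    1644
1        5   click    mac       326                    1630
2        5  logout    web        28                     140
3        2  logout    mac       511                    1022
4        0   click    win        71                       0
5        5   click    web       431                    2155
filter rows where duration > 326:
   retries  action device  duration  retries_times_duration
0        4   share    mac       411                    1644
3        2  logout    mac       511                    1022
5        5   click    web       431                    2155
take 2 rows with smallest duration:
   retries action device  duration  retries_times_duration
0        4  share    mac       411                    1644
5        5  click    web       431                    2155
sort by retries:
   retries action device  duration  retries_times_duration
0        4  share    mac       411                    1644
5        5  click    web       431                    2155
add column duration_minus_retries = t['duration'] - t['retries']:
   retries action device  duration  retries_times_duration  duration_minus_retries
0        4  share    mac       411                    1644                     407
5        5  click    web       431                    2155                     426

426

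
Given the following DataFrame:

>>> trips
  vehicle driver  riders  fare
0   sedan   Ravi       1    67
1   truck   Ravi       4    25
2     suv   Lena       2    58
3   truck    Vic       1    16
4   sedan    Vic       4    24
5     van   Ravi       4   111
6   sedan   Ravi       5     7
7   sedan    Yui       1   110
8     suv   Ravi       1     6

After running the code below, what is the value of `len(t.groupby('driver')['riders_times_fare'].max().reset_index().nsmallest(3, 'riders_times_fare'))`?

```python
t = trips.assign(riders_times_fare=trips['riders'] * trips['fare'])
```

add column riders_times_fare = trips['riders'] * trips['fare']:
  vehicle driver  riders  fare  riders_times_fare
0   sedan   Ravi       1    67                 67
1   truck   Ravi       4    25                100
2     suv   Lena       2    58                116
3   truck    Vic       1    16                 16
4   sedan    Vic       4    24                 96
5     van   Ravi       4   111                444
6   sedan   Ravi       5     7                 35
7   sedan    Yui       1   110                110
8     suv   Ravi       1     6                  6
group by driver, max of riders_times_fare:
driver
Lena    116
Ravi    444
Vic      96
Yui     110
Name: riders_times_fare, dtype: int64
reset_index():
  driver  riders_times_fare
0   Lena                116
1   Ravi                444
2    Vic                 96
3    Yui                110
take 3 rows with smallest riders_times_fare:
  driver  riders_times_fare
2    Vic                 96
3    Yui                110
0   Lena                116
Finally, number of rows = 3.

3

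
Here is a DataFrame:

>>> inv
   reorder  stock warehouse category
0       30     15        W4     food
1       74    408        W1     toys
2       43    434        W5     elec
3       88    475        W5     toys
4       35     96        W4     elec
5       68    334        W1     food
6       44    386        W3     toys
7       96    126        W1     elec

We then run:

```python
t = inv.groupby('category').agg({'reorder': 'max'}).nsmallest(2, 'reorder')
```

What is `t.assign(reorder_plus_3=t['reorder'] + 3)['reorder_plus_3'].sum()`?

162

group by category, max of reorder:
          reorder
category         
elec           96
food           68
toys           88
take 2 rows with smallest reorder:
          reorder
category         
food           68
toys           88
add column reorder_plus_3 = t['reorder'] + 3:
          reorder  reorder_plus_3
category                         
food           68              71
toys           88              91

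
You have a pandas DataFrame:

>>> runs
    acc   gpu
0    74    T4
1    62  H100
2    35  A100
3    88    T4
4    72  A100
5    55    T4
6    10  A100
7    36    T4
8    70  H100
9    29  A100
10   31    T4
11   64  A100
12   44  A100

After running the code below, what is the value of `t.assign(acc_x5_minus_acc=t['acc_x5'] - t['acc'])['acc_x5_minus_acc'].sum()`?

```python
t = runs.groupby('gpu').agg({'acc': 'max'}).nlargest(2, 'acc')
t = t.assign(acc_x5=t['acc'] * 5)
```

640

group by gpu, max of acc:
      acc
gpu      
A100   72
H100   70
T4     88
take 2 rows with largest acc:
      acc
gpu      
T4     88
A100   72
add column acc_x5 = t['acc'] * 5:
      acc  acc_x5
gpu              
T4     88     440
A100   72     360
add column acc_x5_minus_acc = t['acc_x5'] - t['acc']:
      acc  acc_x5  acc_x5_minus_acc
gpu                                
T4     88     440               352
A100   72     360               288
Then the sum of column 'acc_x5_minus_acc': 640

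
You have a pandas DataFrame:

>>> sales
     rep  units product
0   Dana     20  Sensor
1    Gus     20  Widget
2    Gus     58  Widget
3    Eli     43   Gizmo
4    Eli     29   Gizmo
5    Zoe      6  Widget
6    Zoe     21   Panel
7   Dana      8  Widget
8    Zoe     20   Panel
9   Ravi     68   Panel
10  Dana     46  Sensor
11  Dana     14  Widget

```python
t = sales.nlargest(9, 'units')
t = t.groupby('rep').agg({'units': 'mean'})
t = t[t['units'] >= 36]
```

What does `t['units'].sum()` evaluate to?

143.0

take 9 rows with largest units:
     rep  units product
9   Ravi     68   Panel
2    Gus     58  Widget
10  Dana     46  Sensor
3    Eli     43   Gizmo
4    Eli     29   Gizmo
6    Zoe     21   Panel
0   Dana     20  Sensor
1    Gus     20  Widget
8    Zoe     20   Panel
group by rep, mean of units:
      units
rep        
Dana   33.0
Eli    36.0
Gus    39.0
Ravi   68.0
Zoe    20.5
filter rows where units >= 36:
      units
rep        
Eli    36.0
Gus    39.0
Ravi   68.0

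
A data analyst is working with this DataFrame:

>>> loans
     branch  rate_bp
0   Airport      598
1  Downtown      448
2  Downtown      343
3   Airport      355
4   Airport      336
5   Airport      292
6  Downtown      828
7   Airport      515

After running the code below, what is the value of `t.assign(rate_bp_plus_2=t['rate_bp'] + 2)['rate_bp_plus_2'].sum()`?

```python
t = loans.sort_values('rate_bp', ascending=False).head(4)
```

2397

sort by rate_bp descending:
     branch  rate_bp
6  Downtown      828
0   Airport      598
7   Airport      515
1  Downtown      448
3   Airport      355
2  Downtown      343
4   Airport      336
5   Airport      292
take first 4 rows:
     branch  rate_bp
6  Downtown      828
0   Airport      598
7   Airport      515
1  Downtown      448
add column rate_bp_plus_2 = t['rate_bp'] + 2:
     branch  rate_bp  rate_bp_plus_2
6  Downtown      828             830
0   Airport      598             600
7   Airport      515             517
1  Downtown      448             450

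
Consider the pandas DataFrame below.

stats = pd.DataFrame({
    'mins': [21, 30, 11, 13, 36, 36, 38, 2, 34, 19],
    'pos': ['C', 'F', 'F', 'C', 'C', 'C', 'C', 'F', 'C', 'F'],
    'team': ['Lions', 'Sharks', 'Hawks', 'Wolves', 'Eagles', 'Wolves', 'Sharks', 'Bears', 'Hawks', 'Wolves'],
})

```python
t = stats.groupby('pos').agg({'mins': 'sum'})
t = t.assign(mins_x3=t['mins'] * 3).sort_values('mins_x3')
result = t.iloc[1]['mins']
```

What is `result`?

group by pos, sum of mins:
     mins
pos      
C     178
F      62
add column mins_x3 = t['mins'] * 3:
     mins  mins_x3
pos               
C     178      534
F      62      186
sort by mins_x3:
     mins  mins_x3
pos               
F      62      186
C     178      534
Reading off the value at position 1, column 'mins', we get 178.

178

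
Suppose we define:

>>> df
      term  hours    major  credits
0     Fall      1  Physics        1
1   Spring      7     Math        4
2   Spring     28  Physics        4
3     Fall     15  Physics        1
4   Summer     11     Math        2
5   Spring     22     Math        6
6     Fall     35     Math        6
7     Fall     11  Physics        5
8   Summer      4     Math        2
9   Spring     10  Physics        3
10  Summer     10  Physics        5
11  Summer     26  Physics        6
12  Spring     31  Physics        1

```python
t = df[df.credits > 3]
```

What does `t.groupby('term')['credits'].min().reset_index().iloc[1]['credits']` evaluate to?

4

filter rows where credits > 3:
      term  hours    major  credits
1   Spring      7     Math        4
2   Spring     28  Physics        4
5   Spring     22     Math        6
6     Fall     35     Math        6
7     Fall     11  Physics        5
10  Summer     10  Physics        5
11  Summer     26  Physics        6
group by term, min of credits:
term
Fall      5
Spring    4
Summer    5
Name: credits, dtype: int64
reset_index():
     term  credits
0    Fall        5
1  Spring        4
2  Summer        5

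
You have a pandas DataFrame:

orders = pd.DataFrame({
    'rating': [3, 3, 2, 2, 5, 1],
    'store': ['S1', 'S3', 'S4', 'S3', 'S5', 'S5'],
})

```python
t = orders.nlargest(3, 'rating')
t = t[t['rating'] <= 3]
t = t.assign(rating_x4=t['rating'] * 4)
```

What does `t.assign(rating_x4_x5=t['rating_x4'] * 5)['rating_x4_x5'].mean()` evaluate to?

60.0

take 3 rows with largest rating:
   rating store
4       5    S5
0       3    S1
1       3    S3
filter rows where rating <= 3:
   rating store
0       3    S1
1       3    S3
add column rating_x4 = t['rating'] * 4:
   rating store  rating_x4
0       3    S1         12
1       3    S3         12
add column rating_x4_x5 = t['rating_x4'] * 5:
   rating store  rating_x4  rating_x4_x5
0       3    S1         12            60
1       3    S3         12            60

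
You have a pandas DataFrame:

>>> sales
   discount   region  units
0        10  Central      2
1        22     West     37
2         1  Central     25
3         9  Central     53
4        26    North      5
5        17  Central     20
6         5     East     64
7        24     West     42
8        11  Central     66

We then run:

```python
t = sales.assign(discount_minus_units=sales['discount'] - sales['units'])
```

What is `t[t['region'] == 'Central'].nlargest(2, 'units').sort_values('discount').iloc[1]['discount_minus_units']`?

add column discount_minus_units = sales['discount'] - sales['units']:
   discount   region  units  discount_minus_units
0        10  Central      2                     8
1        22     West     37                   -15
2         1  Central     25                   -24
3         9  Central     53                   -44
4        26    North      5                    21
5        17  Central     20                    -3
6         5     East     64                   -59
7        24     West     42                   -18
8        11  Central     66                   -55
filter rows where region == 'Central':
   discount   region  units  discount_minus_units
0        10  Central      2                     8
2         1  Central     25                   -24
3         9  Central     53                   -44
5        17  Central     20                    -3
8        11  Central     66                   -55
take 2 rows with largest units:
   discount   region  units  discount_minus_units
8        11  Central     66                   -55
3         9  Central     53                   -44
sort by discount:
   discount   region  units  discount_minus_units
3         9  Central     53                   -44
8        11  Central     66                   -55
Reading off the value at position 1, column 'discount_minus_units', we get -55.

-55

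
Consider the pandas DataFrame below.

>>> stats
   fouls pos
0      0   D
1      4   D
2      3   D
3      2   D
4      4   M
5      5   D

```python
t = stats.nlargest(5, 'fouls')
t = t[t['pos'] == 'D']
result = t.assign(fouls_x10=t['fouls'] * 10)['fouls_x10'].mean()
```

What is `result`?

35.0

take 5 rows with largest fouls:
   fouls pos
5      5   D
1      4   D
4      4   M
2      3   D
3      2   D
filter rows where pos == 'D':
   fouls pos
5      5   D
1      4   D
2      3   D
3      2   D
add column fouls_x10 = t['fouls'] * 10:
   fouls pos  fouls_x10
5      5   D         50
1      4   D         40
2      3   D         30
3      2   D         20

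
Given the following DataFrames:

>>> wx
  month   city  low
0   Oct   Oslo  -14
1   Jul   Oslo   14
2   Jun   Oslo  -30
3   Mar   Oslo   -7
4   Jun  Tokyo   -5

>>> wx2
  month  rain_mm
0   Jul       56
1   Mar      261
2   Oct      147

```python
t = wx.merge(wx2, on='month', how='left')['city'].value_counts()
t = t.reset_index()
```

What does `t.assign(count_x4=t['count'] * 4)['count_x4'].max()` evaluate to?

merge on 'month' (how='left') → 5 rows:
  month   city  low  rain_mm
0   Oct   Oslo  -14    147.0
1   Jul   Oslo   14     56.0
2   Jun   Oslo  -30      NaN
3   Mar   Oslo   -7    261.0
4   Jun  Tokyo   -5      NaN
value_counts of city:
city
Oslo     4
Tokyo    1
Name: count, dtype: int64
reset_index():
    city  count
0   Oslo      4
1  Tokyo      1
add column count_x4 = t['count'] * 4:
    city  count  count_x4
0   Oslo      4        16
1  Tokyo      1         4

16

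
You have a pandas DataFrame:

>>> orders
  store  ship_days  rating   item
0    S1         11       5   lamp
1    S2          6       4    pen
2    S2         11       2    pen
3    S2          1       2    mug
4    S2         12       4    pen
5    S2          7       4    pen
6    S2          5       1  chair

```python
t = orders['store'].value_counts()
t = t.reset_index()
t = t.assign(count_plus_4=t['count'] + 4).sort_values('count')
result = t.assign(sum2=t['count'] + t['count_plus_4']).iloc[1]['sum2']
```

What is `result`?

16

value_counts of store:
store
S2    6
S1    1
Name: count, dtype: int64
reset_index():
  store  count
0    S2      6
1    S1      1
add column count_plus_4 = t['count'] + 4:
  store  count  count_plus_4
0    S2      6            10
1    S1      1             5
sort by count:
  store  count  count_plus_4
1    S1      1             5
0    S2      6            10
add column sum2 = t['count'] + t['count_plus_4']:
  store  count  count_plus_4  sum2
1    S1      1             5     6
0    S2      6            10    16
Taking the value at position 1, column 'sum2' gives 16.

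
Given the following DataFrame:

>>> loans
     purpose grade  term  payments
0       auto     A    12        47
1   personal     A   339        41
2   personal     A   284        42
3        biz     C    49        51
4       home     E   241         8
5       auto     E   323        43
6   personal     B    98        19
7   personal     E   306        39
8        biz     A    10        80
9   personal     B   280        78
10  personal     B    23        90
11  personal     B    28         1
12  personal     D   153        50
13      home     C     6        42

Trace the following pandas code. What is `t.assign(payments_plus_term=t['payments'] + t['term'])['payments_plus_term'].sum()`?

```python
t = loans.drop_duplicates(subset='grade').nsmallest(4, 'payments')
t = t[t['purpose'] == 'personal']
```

320

drop duplicate grade (keep=first):
     purpose grade  term  payments
0       auto     A    12        47
3        biz     C    49        51
4       home     E   241         8
6   personal     B    98        19
12  personal     D   153        50
take 4 rows with smallest payments:
     purpose grade  term  payments
4       home     E   241         8
6   personal     B    98        19
0       auto     A    12        47
12  personal     D   153        50
filter rows where purpose == 'personal':
     purpose grade  term  payments
6   personal     B    98        19
12  personal     D   153        50
add column payments_plus_term = t['payments'] + t['term']:
     purpose grade  term  payments  payments_plus_term
6   personal     B    98        19                 117
12  personal     D   153        50                 203
Reading off the sum of column 'payments_plus_term', we get 320.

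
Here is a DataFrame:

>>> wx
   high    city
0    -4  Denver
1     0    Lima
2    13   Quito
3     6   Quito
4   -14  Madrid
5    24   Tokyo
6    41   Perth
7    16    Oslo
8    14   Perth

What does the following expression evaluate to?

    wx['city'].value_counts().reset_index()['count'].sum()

9

value_counts of city:
city
Quito     2
Perth     2
Denver    1
Lima      1
Madrid    1
Tokyo     1
Oslo      1
Name: count, dtype: int64
reset_index():
     city  count
0   Quito      2
1   Perth      2
2  Denver      1
3    Lima      1
4  Madrid      1
5   Tokyo      1
6    Oslo      1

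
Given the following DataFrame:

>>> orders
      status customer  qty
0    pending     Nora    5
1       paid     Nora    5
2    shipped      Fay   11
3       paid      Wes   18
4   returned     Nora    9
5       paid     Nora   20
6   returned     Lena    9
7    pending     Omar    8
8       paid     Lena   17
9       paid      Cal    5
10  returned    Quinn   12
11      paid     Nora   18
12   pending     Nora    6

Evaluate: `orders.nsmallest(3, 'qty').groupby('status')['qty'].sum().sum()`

take 3 rows with smallest qty:
    status customer  qty
0  pending     Nora    5
1     paid     Nora    5
9     paid      Cal    5
group by status, sum of qty:
status
paid       10
pending     5
Name: qty, dtype: int64
Taking the sum of the resulting series gives 15.

15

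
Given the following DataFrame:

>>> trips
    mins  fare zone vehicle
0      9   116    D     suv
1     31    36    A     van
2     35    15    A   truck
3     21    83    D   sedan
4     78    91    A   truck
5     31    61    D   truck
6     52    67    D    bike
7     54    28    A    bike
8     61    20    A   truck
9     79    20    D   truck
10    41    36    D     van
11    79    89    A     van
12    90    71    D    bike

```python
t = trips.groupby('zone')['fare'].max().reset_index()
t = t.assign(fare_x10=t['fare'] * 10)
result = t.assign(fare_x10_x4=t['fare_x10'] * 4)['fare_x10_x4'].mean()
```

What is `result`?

group by zone, max of fare:
zone
A     91
D    116
Name: fare, dtype: int64
reset_index():
  zone  fare
0    A    91
1    D   116
add column fare_x10 = t['fare'] * 10:
  zone  fare  fare_x10
0    A    91       910
1    D   116      1160
add column fare_x10_x4 = t['fare_x10'] * 4:
  zone  fare  fare_x10  fare_x10_x4
0    A    91       910         3640
1    D   116      1160         4640
So mean() = 4140.0.

4140.0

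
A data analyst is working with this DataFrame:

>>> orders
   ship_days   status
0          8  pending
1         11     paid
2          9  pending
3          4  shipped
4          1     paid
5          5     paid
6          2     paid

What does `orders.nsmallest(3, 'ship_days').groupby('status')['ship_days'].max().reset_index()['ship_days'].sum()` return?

6

take 3 rows with smallest ship_days:
   ship_days   status
4          1     paid
6          2     paid
3          4  shipped
group by status, max of ship_days:
status
paid       2
shipped    4
Name: ship_days, dtype: int64
reset_index():
    status  ship_days
0     paid          2
1  shipped          4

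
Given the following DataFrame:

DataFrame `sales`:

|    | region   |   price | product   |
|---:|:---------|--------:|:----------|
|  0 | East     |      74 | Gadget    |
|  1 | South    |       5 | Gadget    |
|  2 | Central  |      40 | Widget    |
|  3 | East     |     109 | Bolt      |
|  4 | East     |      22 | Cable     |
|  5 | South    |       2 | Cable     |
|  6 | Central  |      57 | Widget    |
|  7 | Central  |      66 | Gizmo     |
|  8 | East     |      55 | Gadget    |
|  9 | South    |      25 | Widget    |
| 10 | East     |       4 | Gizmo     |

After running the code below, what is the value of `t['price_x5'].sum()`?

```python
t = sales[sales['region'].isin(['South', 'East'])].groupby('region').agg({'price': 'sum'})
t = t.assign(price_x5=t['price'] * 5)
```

1480

filter rows where region in ['South', 'East']:
   region  price product
0    East     74  Gadget
1   South      5  Gadget
3    East    109    Bolt
4    East     22   Cable
5   South      2   Cable
8    East     55  Gadget
9   South     25  Widget
10   East      4   Gizmo
group by region, sum of price:
        price
region       
East      264
South      32
add column price_x5 = t['price'] * 5:
        price  price_x5
region                 
East      264      1320
South      32       160
Hence 1480.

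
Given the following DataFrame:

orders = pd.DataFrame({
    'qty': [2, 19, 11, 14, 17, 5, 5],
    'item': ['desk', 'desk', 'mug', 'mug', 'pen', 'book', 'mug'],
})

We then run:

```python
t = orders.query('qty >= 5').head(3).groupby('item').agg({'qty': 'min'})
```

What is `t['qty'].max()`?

19

filter rows where qty >= 5:
   qty  item
1   19  desk
2   11   mug
3   14   mug
4   17   pen
5    5  book
6    5   mug
take first 3 rows:
   qty  item
1   19  desk
2   11   mug
3   14   mug
group by item, min of qty:
      qty
item     
desk   19
mug    11
Finally, max of column 'qty' = 19.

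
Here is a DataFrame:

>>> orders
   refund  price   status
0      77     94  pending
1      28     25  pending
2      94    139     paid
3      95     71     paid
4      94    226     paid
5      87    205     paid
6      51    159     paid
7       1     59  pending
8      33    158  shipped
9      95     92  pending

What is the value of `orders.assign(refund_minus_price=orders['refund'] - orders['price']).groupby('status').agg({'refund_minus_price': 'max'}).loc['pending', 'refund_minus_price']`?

add column refund_minus_price = orders['refund'] - orders['price']:
   refund  price   status  refund_minus_price
0      77     94  pending                 -17
1      28     25  pending                   3
2      94    139     paid                 -45
3      95     71     paid                  24
4      94    226     paid                -132
5      87    205     paid                -118
6      51    159     paid                -108
7       1     59  pending                 -58
8      33    158  shipped                -125
9      95     92  pending                   3
group by status, max of refund_minus_price:
         refund_minus_price
status                     
paid                     24
pending                   3
shipped                -125
The value at row 'pending', column 'refund_minus_price' is 3.

3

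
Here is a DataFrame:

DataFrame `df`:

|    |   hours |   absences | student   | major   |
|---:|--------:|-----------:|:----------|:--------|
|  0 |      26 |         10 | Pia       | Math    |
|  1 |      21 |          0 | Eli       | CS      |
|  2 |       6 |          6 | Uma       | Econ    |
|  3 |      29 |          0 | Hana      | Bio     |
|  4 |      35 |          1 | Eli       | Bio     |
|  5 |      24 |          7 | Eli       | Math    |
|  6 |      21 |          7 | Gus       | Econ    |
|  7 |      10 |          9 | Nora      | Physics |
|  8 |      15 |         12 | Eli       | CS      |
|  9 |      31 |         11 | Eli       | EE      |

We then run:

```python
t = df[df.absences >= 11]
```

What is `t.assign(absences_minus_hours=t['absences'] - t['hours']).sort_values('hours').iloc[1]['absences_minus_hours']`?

filter rows where absences >= 11:
   hours  absences student major
8     15        12     Eli    CS
9     31        11     Eli    EE
add column absences_minus_hours = t['absences'] - t['hours']:
   hours  absences student major  absences_minus_hours
8     15        12     Eli    CS                    -3
9     31        11     Eli    EE                   -20
sort by hours:
   hours  absences student major  absences_minus_hours
8     15        12     Eli    CS                    -3
9     31        11     Eli    EE                   -20

-20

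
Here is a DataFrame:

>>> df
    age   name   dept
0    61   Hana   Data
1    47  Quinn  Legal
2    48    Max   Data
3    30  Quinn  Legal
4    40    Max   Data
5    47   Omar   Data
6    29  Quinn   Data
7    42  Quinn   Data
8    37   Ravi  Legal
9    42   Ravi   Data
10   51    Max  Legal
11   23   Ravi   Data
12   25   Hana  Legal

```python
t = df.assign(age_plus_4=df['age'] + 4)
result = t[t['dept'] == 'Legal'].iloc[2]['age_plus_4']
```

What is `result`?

41

add column age_plus_4 = df['age'] + 4:
    age   name   dept  age_plus_4
0    61   Hana   Data          65
1    47  Quinn  Legal          51
2    48    Max   Data          52
3    30  Quinn  Legal          34
4    40    Max   Data          44
5    47   Omar   Data          51
6    29  Quinn   Data          33
7    42  Quinn   Data          46
8    37   Ravi  Legal          41
9    42   Ravi   Data          46
10   51    Max  Legal          55
11   23   Ravi   Data          27
12   25   Hana  Legal          29
filter rows where dept == 'Legal':
    age   name   dept  age_plus_4
1    47  Quinn  Legal          51
3    30  Quinn  Legal          34
8    37   Ravi  Legal          41
10   51    Max  Legal          55
12   25   Hana  Legal          29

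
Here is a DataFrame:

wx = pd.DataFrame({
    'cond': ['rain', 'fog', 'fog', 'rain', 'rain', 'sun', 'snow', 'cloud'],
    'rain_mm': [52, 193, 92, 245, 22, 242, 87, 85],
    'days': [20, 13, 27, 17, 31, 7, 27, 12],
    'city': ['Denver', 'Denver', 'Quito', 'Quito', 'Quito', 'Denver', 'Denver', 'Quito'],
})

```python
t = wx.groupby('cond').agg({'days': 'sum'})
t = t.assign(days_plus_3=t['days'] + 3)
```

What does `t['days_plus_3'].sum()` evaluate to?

169

group by cond, sum of days:
       days
cond       
cloud    12
fog      40
rain     68
snow     27
sun       7
add column days_plus_3 = t['days'] + 3:
       days  days_plus_3
cond                    
cloud    12           15
fog      40           43
rain     68           71
snow     27           30
sun       7           10
So sum() = 169.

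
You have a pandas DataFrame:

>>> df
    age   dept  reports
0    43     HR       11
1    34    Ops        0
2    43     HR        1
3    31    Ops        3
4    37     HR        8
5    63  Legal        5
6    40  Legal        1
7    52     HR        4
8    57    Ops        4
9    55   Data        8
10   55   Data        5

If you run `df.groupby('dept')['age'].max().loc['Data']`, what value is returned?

55

group by dept, max of age:
dept
Data     55
HR       52
Legal    63
Ops      57
Name: age, dtype: int64
Reading off the value at index 'Data', we get 55.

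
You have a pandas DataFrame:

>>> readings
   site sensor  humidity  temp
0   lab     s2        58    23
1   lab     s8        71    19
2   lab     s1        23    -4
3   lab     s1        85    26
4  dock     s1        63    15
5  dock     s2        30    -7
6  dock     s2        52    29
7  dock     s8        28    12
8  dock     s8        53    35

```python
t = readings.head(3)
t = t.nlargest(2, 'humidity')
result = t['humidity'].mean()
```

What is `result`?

take first 3 rows:
  site sensor  humidity  temp
0  lab     s2        58    23
1  lab     s8        71    19
2  lab     s1        23    -4
take 2 rows with largest humidity:
  site sensor  humidity  temp
1  lab     s8        71    19
0  lab     s2        58    23

64.5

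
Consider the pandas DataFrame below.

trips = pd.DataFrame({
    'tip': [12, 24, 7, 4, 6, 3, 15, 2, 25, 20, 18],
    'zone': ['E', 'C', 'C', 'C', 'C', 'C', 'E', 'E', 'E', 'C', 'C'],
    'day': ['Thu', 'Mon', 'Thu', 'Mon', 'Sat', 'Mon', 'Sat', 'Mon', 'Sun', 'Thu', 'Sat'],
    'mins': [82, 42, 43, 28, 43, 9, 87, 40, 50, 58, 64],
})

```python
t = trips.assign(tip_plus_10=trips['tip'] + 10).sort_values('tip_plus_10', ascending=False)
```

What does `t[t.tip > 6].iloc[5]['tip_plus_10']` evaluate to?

add column tip_plus_10 = trips['tip'] + 10:
    tip zone  day  mins  tip_plus_10
0    12    E  Thu    82           22
1    24    C  Mon    42           34
2     7    C  Thu    43           17
3     4    C  Mon    28           14
4     6    C  Sat    43           16
5     3    C  Mon     9           13
6    15    E  Sat    87           25
7     2    E  Mon    40           12
8    25    E  Sun    50           35
9    20    C  Thu    58           30
10   18    C  Sat    64           28
sort by tip_plus_10 descending:
    tip zone  day  mins  tip_plus_10
8    25    E  Sun    50           35
1    24    C  Mon    42           34
9    20    C  Thu    58           30
10   18    C  Sat    64           28
6    15    E  Sat    87           25
0    12    E  Thu    82           22
2     7    C  Thu    43           17
4     6    C  Sat    43           16
3     4    C  Mon    28           14
5     3    C  Mon     9           13
7     2    E  Mon    40           12
filter rows where tip > 6:
    tip zone  day  mins  tip_plus_10
8    25    E  Sun    50           35
1    24    C  Mon    42           34
9    20    C  Thu    58           30
10   18    C  Sat    64           28
6    15    E  Sat    87           25
0    12    E  Thu    82           22
2     7    C  Thu    43           17

22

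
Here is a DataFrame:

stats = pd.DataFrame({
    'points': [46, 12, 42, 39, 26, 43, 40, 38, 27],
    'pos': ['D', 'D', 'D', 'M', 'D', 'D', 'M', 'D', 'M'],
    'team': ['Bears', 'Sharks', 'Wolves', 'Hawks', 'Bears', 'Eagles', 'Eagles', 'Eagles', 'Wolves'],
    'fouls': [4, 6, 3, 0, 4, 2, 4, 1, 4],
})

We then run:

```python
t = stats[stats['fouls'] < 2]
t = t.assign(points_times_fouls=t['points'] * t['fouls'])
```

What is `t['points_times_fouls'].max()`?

filter rows where fouls < 2:
   points pos    team  fouls
3      39   M   Hawks      0
7      38   D  Eagles      1
add column points_times_fouls = t['points'] * t['fouls']:
   points pos    team  fouls  points_times_fouls
3      39   M   Hawks      0                   0
7      38   D  Eagles      1                  38
Hence 38.

38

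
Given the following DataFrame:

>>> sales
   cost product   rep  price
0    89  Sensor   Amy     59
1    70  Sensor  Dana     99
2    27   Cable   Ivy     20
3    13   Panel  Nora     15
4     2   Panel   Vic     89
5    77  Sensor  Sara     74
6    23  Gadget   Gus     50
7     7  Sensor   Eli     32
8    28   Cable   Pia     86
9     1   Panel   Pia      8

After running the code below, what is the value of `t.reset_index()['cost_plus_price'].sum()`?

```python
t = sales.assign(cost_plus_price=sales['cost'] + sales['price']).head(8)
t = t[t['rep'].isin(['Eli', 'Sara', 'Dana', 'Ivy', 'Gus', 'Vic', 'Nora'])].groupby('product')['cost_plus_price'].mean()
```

299.166666667

add column cost_plus_price = sales['cost'] + sales['price']:
   cost product   rep  price  cost_plus_price
0    89  Sensor   Amy     59              148
1    70  Sensor  Dana     99              169
2    27   Cable   Ivy     20               47
3    13   Panel  Nora     15               28
4     2   Panel   Vic     89               91
5    77  Sensor  Sara     74              151
6    23  Gadget   Gus     50               73
7     7  Sensor   Eli     32               39
8    28   Cable   Pia     86              114
9     1   Panel   Pia      8                9
take first 8 rows:
   cost product   rep  price  cost_plus_price
0    89  Sensor   Amy     59              148
1    70  Sensor  Dana     99              169
2    27   Cable   Ivy     20               47
3    13   Panel  Nora     15               28
4     2   Panel   Vic     89               91
5    77  Sensor  Sara     74              151
6    23  Gadget   Gus     50               73
7     7  Sensor   Eli     32               39
filter rows where rep in ['Eli', 'Sara', 'Dana', 'Ivy', 'Gus', 'Vic', 'Nora']:
   cost product   rep  price  cost_plus_price
1    70  Sensor  Dana     99              169
2    27   Cable   Ivy     20               47
3    13   Panel  Nora     15               28
4     2   Panel   Vic     89               91
5    77  Sensor  Sara     74              151
6    23  Gadget   Gus     50               73
7     7  Sensor   Eli     32               39
group by product, mean of cost_plus_price:
product
Cable      47.000000
Gadget     73.000000
Panel      59.500000
Sensor    119.666667
Name: cost_plus_price, dtype: float64
reset_index():
  product  cost_plus_price
0   Cable        47.000000
1  Gadget        73.000000
2   Panel        59.500000
3  Sensor       119.666667
Taking the sum of column 'cost_plus_price' gives 299.166666667.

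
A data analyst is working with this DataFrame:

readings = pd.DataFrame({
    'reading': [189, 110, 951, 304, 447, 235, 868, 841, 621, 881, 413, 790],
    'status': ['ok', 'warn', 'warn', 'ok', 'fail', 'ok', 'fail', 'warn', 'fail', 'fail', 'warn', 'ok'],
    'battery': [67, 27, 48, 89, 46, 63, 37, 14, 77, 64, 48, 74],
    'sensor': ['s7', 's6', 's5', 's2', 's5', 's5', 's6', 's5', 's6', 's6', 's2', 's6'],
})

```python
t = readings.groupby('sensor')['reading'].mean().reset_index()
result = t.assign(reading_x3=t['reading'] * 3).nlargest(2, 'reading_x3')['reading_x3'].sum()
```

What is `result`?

3817.5

group by sensor, mean of reading:
sensor
s2    358.5
s5    618.5
s6    654.0
s7    189.0
Name: reading, dtype: float64
reset_index():
  sensor  reading
0     s2    358.5
1     s5    618.5
2     s6    654.0
3     s7    189.0
add column reading_x3 = t['reading'] * 3:
  sensor  reading  reading_x3
0     s2    358.5      1075.5
1     s5    618.5      1855.5
2     s6    654.0      1962.0
3     s7    189.0       567.0
take 2 rows with largest reading_x3:
  sensor  reading  reading_x3
2     s6    654.0      1962.0
1     s5    618.5      1855.5
Reading off the sum of column 'reading_x3', we get 3817.5.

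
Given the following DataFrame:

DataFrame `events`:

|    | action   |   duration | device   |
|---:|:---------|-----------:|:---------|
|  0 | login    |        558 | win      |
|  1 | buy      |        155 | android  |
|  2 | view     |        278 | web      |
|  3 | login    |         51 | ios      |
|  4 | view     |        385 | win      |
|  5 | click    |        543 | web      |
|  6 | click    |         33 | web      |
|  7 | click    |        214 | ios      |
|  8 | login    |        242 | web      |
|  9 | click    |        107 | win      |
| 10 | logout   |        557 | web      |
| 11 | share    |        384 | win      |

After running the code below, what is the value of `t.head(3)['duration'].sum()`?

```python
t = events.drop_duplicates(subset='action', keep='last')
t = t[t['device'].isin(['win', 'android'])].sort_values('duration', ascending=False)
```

924

drop duplicate action (keep=last):
    action  duration   device
1      buy       155  android
4     view       385      win
8    login       242      web
9    click       107      win
10  logout       557      web
11   share       384      win
filter rows where device in ['win', 'android']:
   action  duration   device
1     buy       155  android
4    view       385      win
9   click       107      win
11  share       384      win
sort by duration descending:
   action  duration   device
4    view       385      win
11  share       384      win
1     buy       155  android
9   click       107      win
take first 3 rows:
   action  duration   device
4    view       385      win
11  share       384      win
1     buy       155  android
Reading off the sum of column 'duration', we get 924.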